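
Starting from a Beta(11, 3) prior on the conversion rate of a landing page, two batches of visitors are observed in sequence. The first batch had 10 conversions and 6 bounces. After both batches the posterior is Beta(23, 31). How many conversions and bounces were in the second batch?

2 conversions and 22 bounces

Sequential conjugate updates are equivalent to a single update on the pooled data, so total successes = posterior α − prior α and total failures = posterior β − prior β.
Total across both batches: 23−11=12 conversions, 31−3=28 bounces.
Subtract the first batch: 12−10=2 conversions and 28−6=22 bounces.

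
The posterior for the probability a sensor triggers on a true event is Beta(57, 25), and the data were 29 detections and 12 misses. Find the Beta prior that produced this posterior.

Beta(28, 13)

Under Beta–binomial conjugacy the posterior parameters are (a+s, b+f).
So a = 57 − 29 = 28 and b = 25 − 12 = 13.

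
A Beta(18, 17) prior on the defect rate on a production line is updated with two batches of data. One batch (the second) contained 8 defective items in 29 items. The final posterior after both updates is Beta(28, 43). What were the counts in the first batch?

2 defective items and 5 good items

Sequential conjugate updates are equivalent to a single update on the pooled data, so total successes = posterior α − prior α and total failures = posterior β − prior β.
Total across both batches: 28−18=10 defective items, 43−17=26 good items.
Subtract the second batch: 10−8=2 defective items and 26−21=5 good items.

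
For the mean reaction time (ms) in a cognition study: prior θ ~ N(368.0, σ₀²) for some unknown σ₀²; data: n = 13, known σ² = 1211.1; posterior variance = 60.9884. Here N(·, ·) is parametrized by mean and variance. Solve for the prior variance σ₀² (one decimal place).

σ₀² = 176.6

Posterior precision equals prior precision plus data precision: 1/σ_n² = 1/σ₀² + n/σ².
So 1/σ₀² = 1/60.9884 − 13/1211.1 = 0.016397 − 0.010734 = 0.005663.
Hence σ₀² = 1/0.005663 ≈ 176.6.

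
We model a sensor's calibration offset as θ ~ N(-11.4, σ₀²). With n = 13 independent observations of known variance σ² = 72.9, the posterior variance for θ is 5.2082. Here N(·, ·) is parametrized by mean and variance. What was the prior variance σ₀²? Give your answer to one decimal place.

σ₀² = 73.1

Posterior precision equals prior precision plus data precision: 1/σ_n² = 1/σ₀² + n/σ².
So 1/σ₀² = 1/5.2082 − 13/72.9 = 0.192005 − 0.178326 = 0.013679.
Hence σ₀² = 1/0.013679 ≈ 73.1.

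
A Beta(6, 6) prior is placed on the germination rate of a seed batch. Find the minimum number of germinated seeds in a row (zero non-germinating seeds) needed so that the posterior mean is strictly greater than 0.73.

After k germinated seeds and 0 non-germinating seeds the posterior is Beta(6+k, 6), with mean (6+k)/(6+6+k).
Set (6+k)/(12+k) > 0.73 and solve: k > (0.73·12 − 6)/(1 − 0.73) = 10.222.
The smallest integer exceeding 10.222 is 11, and checking k=11: (17)/(23) = 0.7391 > 0.73.

k = 11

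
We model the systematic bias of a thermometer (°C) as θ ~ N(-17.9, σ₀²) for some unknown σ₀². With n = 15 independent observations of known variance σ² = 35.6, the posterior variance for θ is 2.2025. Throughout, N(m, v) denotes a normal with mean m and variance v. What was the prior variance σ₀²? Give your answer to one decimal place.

σ₀² = 30.6

Posterior precision equals prior precision plus data precision: 1/σ_n² = 1/σ₀² + n/σ².
So 1/σ₀² = 1/2.2025 − 15/35.6 = 0.454030 − 0.421348 = 0.032682.
Hence σ₀² = 1/0.032682 ≈ 30.6.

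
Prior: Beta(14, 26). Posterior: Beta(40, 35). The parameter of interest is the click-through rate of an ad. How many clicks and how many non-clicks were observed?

26 clicks and 9 non-clicks

Under Beta–binomial conjugacy the posterior parameters are (α+s, β+f).
So s = 40 − 14 = 26 and f = 35 − 26 = 9.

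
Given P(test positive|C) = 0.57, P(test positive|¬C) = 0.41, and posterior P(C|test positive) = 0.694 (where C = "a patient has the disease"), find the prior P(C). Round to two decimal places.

P(C) = 0.62

Bayes' rule in odds form gives O(C|E) = O(C)·[P(E|C)/P(E|¬C)], hence O(C) = O(C|E)/LR.
Posterior odds = 0.694/(1−0.694) = 2.2680. LR = 0.57/0.41 = 1.3902.
Prior odds = 2.2680/1.3902 = 1.6314, so P(C) = 1.6314/(1+1.6314) ≈ 0.62.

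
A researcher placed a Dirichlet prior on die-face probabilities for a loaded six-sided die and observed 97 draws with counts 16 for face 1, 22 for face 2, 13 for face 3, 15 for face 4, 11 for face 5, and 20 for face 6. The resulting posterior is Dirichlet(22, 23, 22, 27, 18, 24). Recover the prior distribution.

Dirichlet(6, 1, 9, 12, 7, 4)

For a Dirichlet(α) prior with multinomial counts c, the posterior is Dirichlet(α + c) componentwise.
Subtract each count from the matching posterior parameter: 22−16=6, 23−22=1, 22−13=9, 27−15=12, 18−11=7, 24−20=4.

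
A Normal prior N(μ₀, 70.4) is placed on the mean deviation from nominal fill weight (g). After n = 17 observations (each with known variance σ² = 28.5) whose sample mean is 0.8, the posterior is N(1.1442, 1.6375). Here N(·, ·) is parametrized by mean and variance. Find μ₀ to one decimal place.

μ₀ = 15.6

With known observation variance, the Normal–Normal posterior has precision τ_n = τ₀ + n/σ² and mean μ_n = (τ₀μ₀ + (n/σ²)x̄)/τ_n.
Here τ₀ = 1/70.4 = 0.014205 and τ_data = 17/28.5 = 0.596491, so τ_n = 0.610696.
Rearranging for μ₀: μ₀ = (μ_n·τ_n − τ_data·x̄)/τ₀ = (1.1442·0.610696 − 0.596491·0.8) / 0.014205 = 0.221566/0.014205 ≈ 15.6.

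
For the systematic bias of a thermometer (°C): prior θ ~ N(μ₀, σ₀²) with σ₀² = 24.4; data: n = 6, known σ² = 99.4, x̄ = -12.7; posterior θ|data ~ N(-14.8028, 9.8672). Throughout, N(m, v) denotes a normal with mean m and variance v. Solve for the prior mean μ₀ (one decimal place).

μ₀ = -17.9

The posterior mean is a precision-weighted average: μ_n = (τ₀μ₀ + τ_data·x̄)/(τ₀+τ_data), with τ₀=1/σ₀² and τ_data=n/σ².
Here τ₀ = 1/24.4 = 0.040984 and τ_data = 6/99.4 = 0.060362, so τ_n = 0.101346.
Rearranging for μ₀: μ₀ = (μ_n·τ_n − τ_data·x̄)/τ₀ = (-14.8028·0.101346 − 0.060362·-12.7) / 0.040984 = -0.733607/0.040984 ≈ -17.9.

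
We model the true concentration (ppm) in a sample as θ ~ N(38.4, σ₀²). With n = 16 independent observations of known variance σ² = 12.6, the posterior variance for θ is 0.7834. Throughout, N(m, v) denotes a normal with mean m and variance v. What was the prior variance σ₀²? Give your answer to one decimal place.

Posterior precision equals prior precision plus data precision: 1/σ_n² = 1/σ₀² + n/σ².
So 1/σ₀² = 1/0.7834 − 16/12.6 = 1.276487 − 1.269841 = 0.006646.
Hence σ₀² = 1/0.006646 ≈ 150.5.

σ₀² = 150.5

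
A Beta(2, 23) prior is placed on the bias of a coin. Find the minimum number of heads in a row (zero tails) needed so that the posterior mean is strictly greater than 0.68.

After k heads and 0 tails the posterior is Beta(2+k, 23), with mean (2+k)/(2+23+k).
Set (2+k)/(25+k) > 0.68 and solve: k > (0.68·25 − 2)/(1 − 0.68) = 46.875.
The smallest integer exceeding 46.875 is 47.

k = 47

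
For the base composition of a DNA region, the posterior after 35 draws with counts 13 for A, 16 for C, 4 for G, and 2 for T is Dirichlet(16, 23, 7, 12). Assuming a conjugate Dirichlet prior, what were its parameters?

Dirichlet(3, 7, 3, 10)

For a Dirichlet(α) prior with multinomial counts c, the posterior is Dirichlet(α + c) componentwise.
Subtract each count from the matching posterior parameter: 16−13=3, 23−16=7, 7−4=3, 12−2=10.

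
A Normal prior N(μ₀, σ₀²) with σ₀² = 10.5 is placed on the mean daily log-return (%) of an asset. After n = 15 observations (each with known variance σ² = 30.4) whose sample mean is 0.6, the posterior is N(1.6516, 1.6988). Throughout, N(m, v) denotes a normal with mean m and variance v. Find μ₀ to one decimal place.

μ₀ = 7.1

The posterior mean is a precision-weighted average: μ_n = (τ₀μ₀ + τ_data·x̄)/(τ₀+τ_data), with τ₀=1/σ₀² and τ_data=n/σ².
Here τ₀ = 1/10.5 = 0.095238 and τ_data = 15/30.4 = 0.493421, so τ_n = 0.588659.
Rearranging for μ₀: μ₀ = (μ_n·τ_n − τ_data·x̄)/τ₀ = (1.6516·0.588659 − 0.493421·0.6) / 0.095238 = 0.676177/0.095238 ≈ 7.1.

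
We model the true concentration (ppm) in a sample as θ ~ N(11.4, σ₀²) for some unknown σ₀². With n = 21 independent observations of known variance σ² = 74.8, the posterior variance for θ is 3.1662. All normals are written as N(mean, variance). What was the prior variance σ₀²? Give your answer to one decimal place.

σ₀² = 28.5

Posterior precision equals prior precision plus data precision: 1/σ_n² = 1/σ₀² + n/σ².
So 1/σ₀² = 1/3.1662 − 21/74.8 = 0.315836 − 0.280749 = 0.035087.
Hence σ₀² = 1/0.035087 ≈ 28.5.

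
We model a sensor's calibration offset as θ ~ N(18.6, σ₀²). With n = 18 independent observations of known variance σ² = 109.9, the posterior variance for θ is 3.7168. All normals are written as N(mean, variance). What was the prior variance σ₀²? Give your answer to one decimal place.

For the Normal–Normal model with known σ², precisions add: τ_n = τ₀ + n/σ².
So 1/σ₀² = 1/3.7168 − 18/109.9 = 0.269049 − 0.163785 = 0.105264.
Hence σ₀² = 1/0.105264 ≈ 9.5.

σ₀² = 9.5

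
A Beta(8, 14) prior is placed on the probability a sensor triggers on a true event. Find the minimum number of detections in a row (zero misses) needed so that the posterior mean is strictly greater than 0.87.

After k detections and 0 misses the posterior is Beta(8+k, 14), with mean (8+k)/(8+14+k).
Set (8+k)/(22+k) > 0.87 and solve: k > (0.87·22 − 8)/(1 − 0.87) = 85.692.
The smallest integer exceeding 85.692 is 86.

k = 86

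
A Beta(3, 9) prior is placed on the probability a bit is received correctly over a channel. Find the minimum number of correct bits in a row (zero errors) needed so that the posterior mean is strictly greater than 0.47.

k = 5

After k correct bits and 0 errors the posterior is Beta(3+k, 9), with mean (3+k)/(3+9+k).
Set (3+k)/(12+k) > 0.47 and solve: k > (0.47·12 − 3)/(1 − 0.47) = 4.981.
The smallest integer exceeding 4.981 is 5, and checking k=5: (8)/(17) = 0.4706 > 0.47.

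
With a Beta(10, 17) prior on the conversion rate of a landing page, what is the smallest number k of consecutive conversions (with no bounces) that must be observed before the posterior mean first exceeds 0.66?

k = 24

After k conversions and 0 bounces the posterior is Beta(10+k, 17), with mean (10+k)/(10+17+k).
Set (10+k)/(27+k) > 0.66 and solve: k > (0.66·27 − 10)/(1 − 0.66) = 23.000.
The smallest integer exceeding 23.000 is 24.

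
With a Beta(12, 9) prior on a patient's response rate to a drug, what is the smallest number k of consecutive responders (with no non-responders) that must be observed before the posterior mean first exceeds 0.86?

After k responders and 0 non-responders the posterior is Beta(12+k, 9), with mean (12+k)/(12+9+k).
Set (12+k)/(21+k) > 0.86 and solve: k > (0.86·21 − 12)/(1 − 0.86) = 43.286.
The smallest integer exceeding 43.286 is 44.

k = 44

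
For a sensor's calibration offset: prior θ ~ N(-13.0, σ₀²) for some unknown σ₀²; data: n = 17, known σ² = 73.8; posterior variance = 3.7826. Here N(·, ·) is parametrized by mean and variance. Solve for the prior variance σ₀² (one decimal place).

σ₀² = 29.4

Posterior precision equals prior precision plus data precision: 1/σ_n² = 1/σ₀² + n/σ².
So 1/σ₀² = 1/3.7826 − 17/73.8 = 0.264368 − 0.230352 = 0.034016.
Hence σ₀² = 1/0.034016 ≈ 29.4.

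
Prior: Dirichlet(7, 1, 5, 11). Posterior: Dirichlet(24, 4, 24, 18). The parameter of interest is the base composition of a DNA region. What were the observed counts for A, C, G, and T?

counts (17, 3, 19, 7)

For a Dirichlet(α) prior with multinomial counts c, the posterior is Dirichlet(α + c) componentwise.
Counts are posterior − prior componentwise: 24−7=17, 4−1=3, 24−5=19, 18−11=7.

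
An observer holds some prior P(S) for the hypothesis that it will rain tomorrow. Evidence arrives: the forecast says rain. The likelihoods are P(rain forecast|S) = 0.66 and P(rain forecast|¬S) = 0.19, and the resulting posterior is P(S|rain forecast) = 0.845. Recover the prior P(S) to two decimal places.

P(S) = 0.61

Bayes' rule in odds form gives O(S|E) = O(S)·[P(E|S)/P(E|¬S)], hence O(S) = O(S|E)/LR.
Posterior odds = 0.845/(1−0.845) = 5.4516. LR = 0.66/0.19 = 3.4737.
Prior odds = 5.4516/3.4737 = 1.5694, so P(S) = 1.5694/(1+1.5694) ≈ 0.61.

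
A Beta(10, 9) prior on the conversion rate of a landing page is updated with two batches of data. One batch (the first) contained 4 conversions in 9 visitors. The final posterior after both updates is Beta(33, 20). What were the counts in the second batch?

19 conversions and 6 bounces

Sequential conjugate updates are equivalent to a single update on the pooled data, so total successes = posterior α − prior α and total failures = posterior β − prior β.
Total across both batches: 33−10=23 conversions, 20−9=11 bounces.
Subtract the first batch: 23−4=19 conversions and 11−5=6 bounces.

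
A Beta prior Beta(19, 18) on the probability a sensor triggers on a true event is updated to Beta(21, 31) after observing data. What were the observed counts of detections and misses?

Beta is conjugate to the binomial likelihood: posterior = Beta(α+s, β+f).
Match parameters: s=21−19=2, f=31−18=13.

2 detections and 13 misses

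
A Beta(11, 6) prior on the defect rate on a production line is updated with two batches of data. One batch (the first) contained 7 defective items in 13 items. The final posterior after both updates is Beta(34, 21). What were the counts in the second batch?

16 defective items and 9 good items

Sequential conjugate updates are equivalent to a single update on the pooled data, so total successes = posterior α − prior α and total failures = posterior β − prior β.
Total across both batches: 34−11=23 defective items, 21−6=15 good items.
Subtract the first batch: 23−7=16 defective items and 15−6=9 good items.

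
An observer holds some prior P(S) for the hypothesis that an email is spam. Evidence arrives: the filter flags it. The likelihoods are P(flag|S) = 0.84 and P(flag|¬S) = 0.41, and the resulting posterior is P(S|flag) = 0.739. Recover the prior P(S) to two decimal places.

P(S) = 0.58

In odds form, posterior odds = prior odds × likelihood ratio, so prior odds = posterior odds ÷ LR.
Posterior odds = 0.739/(1−0.739) = 2.8314. LR = 0.84/0.41 = 2.0488.
Prior odds = 2.8314/2.0488 = 1.3820, so P(S) = 1.3820/(1+1.3820) ≈ 0.58.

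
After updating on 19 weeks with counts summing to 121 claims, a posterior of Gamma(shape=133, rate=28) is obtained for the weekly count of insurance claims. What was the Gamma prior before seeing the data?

Gamma–Poisson conjugacy: posterior shape = α + Σxᵢ, posterior rate = β + n.
So α = 133 − 121 = 12 and β = 28 − 19 = 9.

Gamma(shape=12, rate=9)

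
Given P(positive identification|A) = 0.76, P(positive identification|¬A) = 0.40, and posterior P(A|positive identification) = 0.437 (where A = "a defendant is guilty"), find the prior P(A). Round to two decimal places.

Bayes' rule in odds form gives O(A|E) = O(A)·[P(E|A)/P(E|¬A)], hence O(A) = O(A|E)/LR.
Posterior odds = 0.437/(1−0.437) = 0.7762. LR = 0.76/0.40 = 1.9000.
Prior odds = 0.7762/1.9000 = 0.4085, so P(A) = 0.4085/(1+0.4085) ≈ 0.29.

P(A) = 0.29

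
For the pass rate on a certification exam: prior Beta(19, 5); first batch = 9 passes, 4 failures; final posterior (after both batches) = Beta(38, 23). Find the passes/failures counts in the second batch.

10 passes and 14 failures

Because Beta–binomial updating is additive in the counts, the combined data contributed (α_post−α_prior, β_post−β_prior) successes and failures.
Total across both batches: 38−19=19 passes, 23−5=18 failures.
Subtract the first batch: 19−9=10 passes and 18−4=14 failures.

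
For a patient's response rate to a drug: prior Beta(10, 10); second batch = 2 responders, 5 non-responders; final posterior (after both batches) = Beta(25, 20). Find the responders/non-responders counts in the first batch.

13 responders and 5 non-responders

Sequential conjugate updates are equivalent to a single update on the pooled data, so total successes = posterior α − prior α and total failures = posterior β − prior β.
Total across both batches: 25−10=15 responders, 20−10=10 non-responders.
Subtract the second batch: 15−2=13 responders and 10−5=5 non-responders.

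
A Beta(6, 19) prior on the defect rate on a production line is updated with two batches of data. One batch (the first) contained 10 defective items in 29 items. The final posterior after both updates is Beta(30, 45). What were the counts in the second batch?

Because Beta–binomial updating is additive in the counts, the combined data contributed (α_post−α_prior, β_post−β_prior) successes and failures.
Total across both batches: 30−6=24 defective items, 45−19=26 good items.
Subtract the first batch: 24−10=14 defective items and 26−19=7 good items.

14 defective items and 7 good items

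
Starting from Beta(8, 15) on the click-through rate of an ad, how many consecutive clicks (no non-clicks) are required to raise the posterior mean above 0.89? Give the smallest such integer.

After k clicks and 0 non-clicks the posterior is Beta(8+k, 15), with mean (8+k)/(8+15+k).
Set (8+k)/(23+k) > 0.89 and solve: k > (0.89·23 − 8)/(1 − 0.89) = 113.364.
The smallest integer exceeding 113.364 is 114, and checking k=114: (122)/(137) = 0.8905 > 0.89.

k = 114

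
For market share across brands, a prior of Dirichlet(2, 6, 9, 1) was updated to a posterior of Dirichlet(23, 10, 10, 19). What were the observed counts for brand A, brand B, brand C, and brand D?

counts (21, 4, 1, 18)

For a Dirichlet(α) prior with multinomial counts c, the posterior is Dirichlet(α + c) componentwise.
Counts are posterior − prior componentwise: 23−2=21, 10−6=4, 10−9=1, 19−1=18.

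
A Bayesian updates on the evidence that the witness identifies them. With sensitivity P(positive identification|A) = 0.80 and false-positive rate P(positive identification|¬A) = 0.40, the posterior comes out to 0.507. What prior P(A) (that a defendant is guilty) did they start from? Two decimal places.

P(A) = 0.34

Bayes' rule in odds form gives O(A|E) = O(A)·[P(E|A)/P(E|¬A)], hence O(A) = O(A|E)/LR.
Posterior odds = 0.507/(1−0.507) = 1.0284. LR = 0.80/0.40 = 2.0000.
Prior odds = 1.0284/2.0000 = 0.5142, so P(A) = 0.5142/(1+0.5142) ≈ 0.34.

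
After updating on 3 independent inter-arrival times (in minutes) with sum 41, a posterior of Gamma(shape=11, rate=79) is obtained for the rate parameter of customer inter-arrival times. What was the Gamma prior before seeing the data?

For an exponential likelihood with a Gamma(α, β) prior on the rate, n observations with total T give posterior Gamma(α+n, β+T).
So α = 11 − 3 = 8 and β = 79 − 41 = 38.

Gamma(shape=8, rate=38)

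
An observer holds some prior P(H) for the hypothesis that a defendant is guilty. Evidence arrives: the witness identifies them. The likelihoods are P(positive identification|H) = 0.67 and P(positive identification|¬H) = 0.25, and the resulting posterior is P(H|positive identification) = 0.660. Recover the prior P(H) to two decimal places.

In odds form, posterior odds = prior odds × likelihood ratio, so prior odds = posterior odds ÷ LR.
Posterior odds = 0.660/(1−0.660) = 1.9412. LR = 0.67/0.25 = 2.6800.
Prior odds = 1.9412/2.6800 = 0.7243, so P(H) = 0.7243/(1+0.7243) ≈ 0.42.

P(H) = 0.42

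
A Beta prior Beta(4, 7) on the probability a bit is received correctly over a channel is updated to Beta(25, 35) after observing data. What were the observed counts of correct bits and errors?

21 correct bits and 28 errors

A Beta(a, b) prior with s successes and f failures in binomial data gives a Beta(a+s, b+f) posterior.
So s = 25 − 4 = 21 and f = 35 − 7 = 28.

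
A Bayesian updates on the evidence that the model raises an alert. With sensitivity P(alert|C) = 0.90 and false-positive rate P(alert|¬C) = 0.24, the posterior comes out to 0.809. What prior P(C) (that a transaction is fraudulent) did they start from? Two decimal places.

P(C) = 0.53

Bayes' rule in odds form gives O(C|E) = O(C)·[P(E|C)/P(E|¬C)], hence O(C) = O(C|E)/LR.
Posterior odds = 0.809/(1−0.809) = 4.2356. LR = 0.90/0.24 = 3.7500.
Prior odds = 4.2356/3.7500 = 1.1295, so P(C) = 1.1295/(1+1.1295) ≈ 0.53.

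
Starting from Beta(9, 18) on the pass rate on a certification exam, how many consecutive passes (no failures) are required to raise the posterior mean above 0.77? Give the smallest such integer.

After k passes and 0 failures the posterior is Beta(9+k, 18), with mean (9+k)/(9+18+k).
Set (9+k)/(27+k) > 0.77 and solve: k > (0.77·27 − 9)/(1 − 0.77) = 51.261.
The smallest integer exceeding 51.261 is 52, and checking k=52: (61)/(79) = 0.7722 > 0.77.

k = 52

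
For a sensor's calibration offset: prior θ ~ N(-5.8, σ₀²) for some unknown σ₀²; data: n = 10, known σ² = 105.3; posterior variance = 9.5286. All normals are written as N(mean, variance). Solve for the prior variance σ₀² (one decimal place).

σ₀² = 100.2

Posterior precision equals prior precision plus data precision: 1/σ_n² = 1/σ₀² + n/σ².
So 1/σ₀² = 1/9.5286 − 10/105.3 = 0.104947 − 0.094967 = 0.009980.
Hence σ₀² = 1/0.009980 ≈ 100.2.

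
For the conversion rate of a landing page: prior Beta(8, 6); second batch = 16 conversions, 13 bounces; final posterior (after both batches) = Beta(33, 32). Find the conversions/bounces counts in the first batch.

9 conversions and 13 bounces

Sequential conjugate updates are equivalent to a single update on the pooled data, so total successes = posterior α − prior α and total failures = posterior β − prior β.
Total across both batches: 33−8=25 conversions, 32−6=26 bounces.
Subtract the second batch: 25−16=9 conversions and 26−13=13 bounces.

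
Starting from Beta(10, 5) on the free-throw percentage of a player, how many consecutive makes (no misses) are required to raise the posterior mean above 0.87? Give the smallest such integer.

After k makes and 0 misses the posterior is Beta(10+k, 5), with mean (10+k)/(10+5+k).
Set (10+k)/(15+k) > 0.87 and solve: k > (0.87·15 − 10)/(1 − 0.87) = 23.462.
The smallest integer exceeding 23.462 is 24, and checking k=24: (34)/(39) = 0.8718 > 0.87.

k = 24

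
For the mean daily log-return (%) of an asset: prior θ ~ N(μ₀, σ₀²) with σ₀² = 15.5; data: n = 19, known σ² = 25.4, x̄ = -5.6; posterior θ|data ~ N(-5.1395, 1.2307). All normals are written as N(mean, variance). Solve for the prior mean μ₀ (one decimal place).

The posterior mean is a precision-weighted average: μ_n = (τ₀μ₀ + τ_data·x̄)/(τ₀+τ_data), with τ₀=1/σ₀² and τ_data=n/σ².
Here τ₀ = 1/15.5 = 0.064516 and τ_data = 19/25.4 = 0.748031, so τ_n = 0.812547.
Rearranging for μ₀: μ₀ = (μ_n·τ_n − τ_data·x̄)/τ₀ = (-5.1395·0.812547 − 0.748031·-5.6) / 0.064516 = 0.012888/0.064516 ≈ 0.2.

μ₀ = 0.2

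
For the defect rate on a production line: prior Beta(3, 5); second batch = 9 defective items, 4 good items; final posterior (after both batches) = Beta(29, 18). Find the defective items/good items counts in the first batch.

17 defective items and 9 good items

Because Beta–binomial updating is additive in the counts, the combined data contributed (α_post−α_prior, β_post−β_prior) successes and failures.
Total across both batches: 29−3=26 defective items, 18−5=13 good items.
Subtract the second batch: 26−9=17 defective items and 13−4=9 good items.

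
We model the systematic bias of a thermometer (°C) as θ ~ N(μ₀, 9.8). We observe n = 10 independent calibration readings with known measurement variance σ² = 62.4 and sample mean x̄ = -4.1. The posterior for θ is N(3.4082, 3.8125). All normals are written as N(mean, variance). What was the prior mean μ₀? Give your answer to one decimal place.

With known observation variance, the Normal–Normal posterior has precision τ_n = τ₀ + n/σ² and mean μ_n = (τ₀μ₀ + (n/σ²)x̄)/τ_n.
Here τ₀ = 1/9.8 = 0.102041 and τ_data = 10/62.4 = 0.160256, so τ_n = 0.262297.
Rearranging for μ₀: μ₀ = (μ_n·τ_n − τ_data·x̄)/τ₀ = (3.4082·0.262297 − 0.160256·-4.1) / 0.102041 = 1.551010/0.102041 ≈ 15.2.

μ₀ = 15.2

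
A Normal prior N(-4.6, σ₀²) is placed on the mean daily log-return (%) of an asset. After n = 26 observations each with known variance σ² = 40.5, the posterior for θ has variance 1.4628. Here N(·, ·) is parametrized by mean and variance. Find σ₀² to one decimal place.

σ₀² = 24.0

For the Normal–Normal model with known σ², precisions add: τ_n = τ₀ + n/σ².
So 1/σ₀² = 1/1.4628 − 26/40.5 = 0.683620 − 0.641975 = 0.041645.
Hence σ₀² = 1/0.041645 ≈ 24.0.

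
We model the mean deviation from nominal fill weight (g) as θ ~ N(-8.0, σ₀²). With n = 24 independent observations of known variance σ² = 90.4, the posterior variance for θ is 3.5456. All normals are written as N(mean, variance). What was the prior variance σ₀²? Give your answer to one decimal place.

σ₀² = 60.4

Posterior precision equals prior precision plus data precision: 1/σ_n² = 1/σ₀² + n/σ².
So 1/σ₀² = 1/3.5456 − 24/90.4 = 0.282040 − 0.265487 = 0.016553.
Hence σ₀² = 1/0.016553 ≈ 60.4.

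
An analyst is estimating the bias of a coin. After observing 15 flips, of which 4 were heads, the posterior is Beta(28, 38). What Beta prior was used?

Beta(24, 27)

A Beta(α, β) prior with s successes and f failures in binomial data gives a Beta(α+s, β+f) posterior.
So α = 28 − 4 = 24 and β = 38 − 11 = 27.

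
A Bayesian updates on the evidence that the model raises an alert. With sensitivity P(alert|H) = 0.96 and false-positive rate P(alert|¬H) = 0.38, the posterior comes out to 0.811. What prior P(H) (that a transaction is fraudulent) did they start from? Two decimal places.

Bayes' rule in odds form gives O(H|E) = O(H)·[P(E|H)/P(E|¬H)], hence O(H) = O(H|E)/LR.
Posterior odds = 0.811/(1−0.811) = 4.2910. LR = 0.96/0.38 = 2.5263.
Prior odds = 4.2910/2.5263 = 1.6985, so P(H) = 1.6985/(1+1.6985) ≈ 0.63.

P(H) = 0.63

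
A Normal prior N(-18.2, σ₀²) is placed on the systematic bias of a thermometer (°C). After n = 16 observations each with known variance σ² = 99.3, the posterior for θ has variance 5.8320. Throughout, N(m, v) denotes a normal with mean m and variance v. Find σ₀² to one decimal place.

For the Normal–Normal model with known σ², precisions add: τ_n = τ₀ + n/σ².
So 1/σ₀² = 1/5.8320 − 16/99.3 = 0.171468 − 0.161128 = 0.010340.
Hence σ₀² = 1/0.010340 ≈ 96.7.

σ₀² = 96.7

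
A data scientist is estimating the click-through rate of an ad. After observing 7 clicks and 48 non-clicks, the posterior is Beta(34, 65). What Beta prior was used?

A Beta(α, β) prior with s successes and f failures in binomial data gives a Beta(α+s, β+f) posterior.
So α = 34 − 7 = 27 and β = 65 − 48 = 17.

Beta(27, 17)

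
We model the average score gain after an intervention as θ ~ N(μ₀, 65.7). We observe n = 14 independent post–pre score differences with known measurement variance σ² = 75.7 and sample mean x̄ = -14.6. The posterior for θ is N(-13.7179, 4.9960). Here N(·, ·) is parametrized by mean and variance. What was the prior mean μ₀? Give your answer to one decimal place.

μ₀ = -3.0

With known observation variance, the Normal–Normal posterior has precision τ_n = τ₀ + n/σ² and mean μ_n = (τ₀μ₀ + (n/σ²)x̄)/τ_n.
Here τ₀ = 1/65.7 = 0.015221 and τ_data = 14/75.7 = 0.184941, so τ_n = 0.200162.
Rearranging for μ₀: μ₀ = (μ_n·τ_n − τ_data·x̄)/τ₀ = (-13.7179·0.200162 − 0.184941·-14.6) / 0.015221 = -0.045664/0.015221 ≈ -3.0.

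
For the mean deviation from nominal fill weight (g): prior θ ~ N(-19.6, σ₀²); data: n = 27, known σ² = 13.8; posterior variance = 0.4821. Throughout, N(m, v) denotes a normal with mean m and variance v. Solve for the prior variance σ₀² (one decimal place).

For the Normal–Normal model with known σ², precisions add: τ_n = τ₀ + n/σ².
So 1/σ₀² = 1/0.4821 − 27/13.8 = 2.074258 − 1.956522 = 0.117736.
Hence σ₀² = 1/0.117736 ≈ 8.5.

σ₀² = 8.5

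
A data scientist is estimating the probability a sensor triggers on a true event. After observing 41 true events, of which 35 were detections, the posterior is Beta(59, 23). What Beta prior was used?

Under Beta–binomial conjugacy the posterior parameters are (a+s, b+f).
Subtract the data counts: 59−35=24, 23−6=17.

Beta(24, 17)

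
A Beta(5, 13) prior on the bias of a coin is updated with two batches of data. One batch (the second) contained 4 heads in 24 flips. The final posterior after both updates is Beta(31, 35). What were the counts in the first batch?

Sequential conjugate updates are equivalent to a single update on the pooled data, so total successes = posterior α − prior α and total failures = posterior β − prior β.
Total across both batches: 31−5=26 heads, 35−13=22 tails.
Subtract the second batch: 26−4=22 heads and 22−20=2 tails.

22 heads and 2 tails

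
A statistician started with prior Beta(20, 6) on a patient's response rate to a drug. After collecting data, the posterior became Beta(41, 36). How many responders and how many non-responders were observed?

Beta is conjugate to the binomial likelihood: posterior = Beta(a+s, b+f).
So s = 41 − 20 = 21 and f = 36 − 6 = 30.

21 responders and 30 non-responders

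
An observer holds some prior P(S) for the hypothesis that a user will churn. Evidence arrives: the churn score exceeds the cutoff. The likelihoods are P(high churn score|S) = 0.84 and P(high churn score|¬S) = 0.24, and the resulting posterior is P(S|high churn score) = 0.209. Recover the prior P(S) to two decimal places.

In odds form, posterior odds = prior odds × likelihood ratio, so prior odds = posterior odds ÷ LR.
Posterior odds = 0.209/(1−0.209) = 0.2642. LR = 0.84/0.24 = 3.5000.
Prior odds = 0.2642/3.5000 = 0.0755, so P(S) = 0.0755/(1+0.0755) ≈ 0.07.

P(S) = 0.07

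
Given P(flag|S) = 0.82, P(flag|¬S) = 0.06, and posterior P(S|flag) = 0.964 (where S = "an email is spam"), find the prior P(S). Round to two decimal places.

In odds form, posterior odds = prior odds × likelihood ratio, so prior odds = posterior odds ÷ LR.
Posterior odds = 0.964/(1−0.964) = 26.7778. LR = 0.82/0.06 = 13.6667.
Prior odds = 26.7778/13.6667 = 1.9593, so P(S) = 1.9593/(1+1.9593) ≈ 0.66.

P(S) = 0.66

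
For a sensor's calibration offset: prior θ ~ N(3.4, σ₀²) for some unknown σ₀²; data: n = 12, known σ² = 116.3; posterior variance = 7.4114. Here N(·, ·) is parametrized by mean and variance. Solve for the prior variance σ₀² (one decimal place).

For the Normal–Normal model with known σ², precisions add: τ_n = τ₀ + n/σ².
So 1/σ₀² = 1/7.4114 − 12/116.3 = 0.134927 − 0.103181 = 0.031746.
Hence σ₀² = 1/0.031746 ≈ 31.5.

σ₀² = 31.5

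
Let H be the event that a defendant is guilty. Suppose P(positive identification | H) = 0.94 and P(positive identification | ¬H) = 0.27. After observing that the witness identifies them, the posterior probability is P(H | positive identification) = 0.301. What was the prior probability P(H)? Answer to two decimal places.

P(H) = 0.11

Bayes' rule in odds form gives O(H|E) = O(H)·[P(E|H)/P(E|¬H)], hence O(H) = O(H|E)/LR.
Posterior odds = 0.301/(1−0.301) = 0.4306. LR = 0.94/0.27 = 3.4815.
Prior odds = 0.4306/3.4815 = 0.1237, so P(H) = 0.1237/(1+0.1237) ≈ 0.11.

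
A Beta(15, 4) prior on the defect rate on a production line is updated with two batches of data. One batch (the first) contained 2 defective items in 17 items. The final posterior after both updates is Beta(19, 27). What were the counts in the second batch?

Sequential conjugate updates are equivalent to a single update on the pooled data, so total successes = posterior α − prior α and total failures = posterior β − prior β.
Total across both batches: 19−15=4 defective items, 27−4=23 good items.
Subtract the first batch: 4−2=2 defective items and 23−15=8 good items.

2 defective items and 8 good items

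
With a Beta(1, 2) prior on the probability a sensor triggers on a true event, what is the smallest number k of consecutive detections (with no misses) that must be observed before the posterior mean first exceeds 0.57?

After k detections and 0 misses the posterior is Beta(1+k, 2), with mean (1+k)/(1+2+k).
Set (1+k)/(3+k) > 0.57 and solve: k > (0.57·3 − 1)/(1 − 0.57) = 1.651.
The smallest integer exceeding 1.651 is 2, and checking k=2: (3)/(5) = 0.6000 > 0.57.

k = 2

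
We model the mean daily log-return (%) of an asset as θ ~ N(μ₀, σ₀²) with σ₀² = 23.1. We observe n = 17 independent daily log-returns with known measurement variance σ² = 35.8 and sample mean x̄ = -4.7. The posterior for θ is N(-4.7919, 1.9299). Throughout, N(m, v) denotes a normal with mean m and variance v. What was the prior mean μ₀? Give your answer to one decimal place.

μ₀ = -5.8

The posterior mean is a precision-weighted average: μ_n = (τ₀μ₀ + τ_data·x̄)/(τ₀+τ_data), with τ₀=1/σ₀² and τ_data=n/σ².
Here τ₀ = 1/23.1 = 0.043290 and τ_data = 17/35.8 = 0.474860, so τ_n = 0.518150.
Rearranging for μ₀: μ₀ = (μ_n·τ_n − τ_data·x̄)/τ₀ = (-4.7919·0.518150 − 0.474860·-4.7) / 0.043290 = -0.251081/0.043290 ≈ -5.8.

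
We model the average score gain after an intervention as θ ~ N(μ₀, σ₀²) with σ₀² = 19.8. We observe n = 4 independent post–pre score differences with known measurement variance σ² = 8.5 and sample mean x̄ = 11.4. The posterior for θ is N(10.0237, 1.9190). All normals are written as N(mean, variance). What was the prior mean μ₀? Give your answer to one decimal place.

μ₀ = -2.8

With known observation variance, the Normal–Normal posterior has precision τ_n = τ₀ + n/σ² and mean μ_n = (τ₀μ₀ + (n/σ²)x̄)/τ_n.
Here τ₀ = 1/19.8 = 0.050505 and τ_data = 4/8.5 = 0.470588, so τ_n = 0.521093.
Rearranging for μ₀: μ₀ = (μ_n·τ_n − τ_data·x̄)/τ₀ = (10.0237·0.521093 − 0.470588·11.4) / 0.050505 = -0.141423/0.050505 ≈ -2.8.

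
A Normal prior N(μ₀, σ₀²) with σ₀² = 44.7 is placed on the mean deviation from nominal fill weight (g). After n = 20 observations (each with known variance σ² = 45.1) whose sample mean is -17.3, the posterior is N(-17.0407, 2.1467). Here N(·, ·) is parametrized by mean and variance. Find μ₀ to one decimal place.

μ₀ = -11.9

With known observation variance, the Normal–Normal posterior has precision τ_n = τ₀ + n/σ² and mean μ_n = (τ₀μ₀ + (n/σ²)x̄)/τ_n.
Here τ₀ = 1/44.7 = 0.022371 and τ_data = 20/45.1 = 0.443459, so τ_n = 0.465830.
Rearranging for μ₀: μ₀ = (μ_n·τ_n − τ_data·x̄)/τ₀ = (-17.0407·0.465830 − 0.443459·-17.3) / 0.022371 = -0.266229/0.022371 ≈ -11.9.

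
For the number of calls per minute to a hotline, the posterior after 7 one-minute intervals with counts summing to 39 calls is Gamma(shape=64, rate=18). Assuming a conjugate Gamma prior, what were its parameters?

Gamma–Poisson conjugacy: posterior shape = α + Σxᵢ, posterior rate = β + n.
So α = 64 − 39 = 25 and β = 18 − 7 = 11.

Gamma(shape=25, rate=11)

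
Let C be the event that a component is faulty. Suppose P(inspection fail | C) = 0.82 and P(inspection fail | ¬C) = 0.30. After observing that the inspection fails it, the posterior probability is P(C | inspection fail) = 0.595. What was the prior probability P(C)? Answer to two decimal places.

Bayes' rule in odds form gives O(C|E) = O(C)·[P(E|C)/P(E|¬C)], hence O(C) = O(C|E)/LR.
Posterior odds = 0.595/(1−0.595) = 1.4691. LR = 0.82/0.30 = 2.7333.
Prior odds = 1.4691/2.7333 = 0.5375, so P(C) = 0.5375/(1+0.5375) ≈ 0.35.

P(C) = 0.35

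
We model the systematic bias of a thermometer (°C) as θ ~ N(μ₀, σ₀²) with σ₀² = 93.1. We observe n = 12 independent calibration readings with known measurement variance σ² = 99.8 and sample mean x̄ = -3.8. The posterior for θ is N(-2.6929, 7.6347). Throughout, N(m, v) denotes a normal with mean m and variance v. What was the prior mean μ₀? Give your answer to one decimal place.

With known observation variance, the Normal–Normal posterior has precision τ_n = τ₀ + n/σ² and mean μ_n = (τ₀μ₀ + (n/σ²)x̄)/τ_n.
Here τ₀ = 1/93.1 = 0.010741 and τ_data = 12/99.8 = 0.120240, so τ_n = 0.130981.
Rearranging for μ₀: μ₀ = (μ_n·τ_n − τ_data·x̄)/τ₀ = (-2.6929·0.130981 − 0.120240·-3.8) / 0.010741 = 0.104193/0.010741 ≈ 9.7.

μ₀ = 9.7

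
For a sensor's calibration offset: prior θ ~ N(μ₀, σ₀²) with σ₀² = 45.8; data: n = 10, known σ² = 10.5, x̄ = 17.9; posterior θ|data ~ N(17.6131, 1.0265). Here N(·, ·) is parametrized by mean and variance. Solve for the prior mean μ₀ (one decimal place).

The posterior mean is a precision-weighted average: μ_n = (τ₀μ₀ + τ_data·x̄)/(τ₀+τ_data), with τ₀=1/σ₀² and τ_data=n/σ².
Here τ₀ = 1/45.8 = 0.021834 and τ_data = 10/10.5 = 0.952381, so τ_n = 0.974215.
Rearranging for μ₀: μ₀ = (μ_n·τ_n − τ_data·x̄)/τ₀ = (17.6131·0.974215 − 0.952381·17.9) / 0.021834 = 0.111326/0.021834 ≈ 5.1.

μ₀ = 5.1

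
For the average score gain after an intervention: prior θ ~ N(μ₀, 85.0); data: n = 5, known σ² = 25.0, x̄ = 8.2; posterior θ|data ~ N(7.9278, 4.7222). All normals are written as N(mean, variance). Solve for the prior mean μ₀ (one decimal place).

The posterior mean is a precision-weighted average: μ_n = (τ₀μ₀ + τ_data·x̄)/(τ₀+τ_data), with τ₀=1/σ₀² and τ_data=n/σ².
Here τ₀ = 1/85.0 = 0.011765 and τ_data = 5/25.0 = 0.200000, so τ_n = 0.211765.
Rearranging for μ₀: μ₀ = (μ_n·τ_n − τ_data·x̄)/τ₀ = (7.9278·0.211765 − 0.200000·8.2) / 0.011765 = 0.038831/0.011765 ≈ 3.3.

μ₀ = 3.3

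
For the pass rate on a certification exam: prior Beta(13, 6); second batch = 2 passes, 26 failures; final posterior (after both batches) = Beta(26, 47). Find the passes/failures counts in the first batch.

Sequential conjugate updates are equivalent to a single update on the pooled data, so total successes = posterior α − prior α and total failures = posterior β − prior β.
Total across both batches: 26−13=13 passes, 47−6=41 failures.
Subtract the second batch: 13−2=11 passes and 41−26=15 failures.

11 passes and 15 failures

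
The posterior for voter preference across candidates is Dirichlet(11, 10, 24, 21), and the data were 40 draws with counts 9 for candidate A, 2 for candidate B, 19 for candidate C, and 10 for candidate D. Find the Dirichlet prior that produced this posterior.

Dirichlet(2, 8, 5, 11)

For a Dirichlet(α) prior with multinomial counts c, the posterior is Dirichlet(α + c) componentwise.
Subtract each count from the matching posterior parameter: 11−9=2, 10−2=8, 24−19=5, 21−10=11.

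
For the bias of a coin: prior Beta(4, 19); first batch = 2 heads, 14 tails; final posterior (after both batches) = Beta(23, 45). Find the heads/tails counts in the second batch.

17 heads and 12 tails

Because Beta–binomial updating is additive in the counts, the combined data contributed (α_post−α_prior, β_post−β_prior) successes and failures.
Total across both batches: 23−4=19 heads, 45−19=26 tails.
Subtract the first batch: 19−2=17 heads and 26−14=12 tails.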